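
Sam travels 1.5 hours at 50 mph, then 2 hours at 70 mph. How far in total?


Leg 1 distance:
50 x 1.5 = 75 miles
Leg 2 distance:
70 x 2 = 140 miles
Total distance:
75 + 140 = 215 miles

215 miles


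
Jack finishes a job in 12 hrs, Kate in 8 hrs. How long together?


Jack's rate: 1/12 of the job per hour
Kate's rate: 1/8 of the job per hour
Combined rate: 1/12 + 1/8 = 5/24 per hour
Time = 1 / (5/24) = 24/5 = 4.8 hours

4.8 hours


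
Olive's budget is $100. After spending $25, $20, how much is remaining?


Add up expenses:
$25 + $20 = $45
Subtract from budget:
$100 - $45 = $55

$55


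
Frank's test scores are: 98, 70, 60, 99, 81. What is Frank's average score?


Add the scores:
98 + 70 + 60 + 99 + 81 = 408
Divide by the number of tests:
408 / 5 = 81.6

81.6


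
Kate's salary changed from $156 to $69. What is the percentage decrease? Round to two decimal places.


Find the absolute change:
|69 - 156| = 87
Divide by original and multiply by 100:
87 / 156 x 100 = 55.7692...% ≈ 55.77%

55.77%


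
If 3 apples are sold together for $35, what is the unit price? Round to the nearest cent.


Total cost: $35
Number of items: 3
Unit price: $35 / 3 = $11.6666... ≈ $11.67

$11.67


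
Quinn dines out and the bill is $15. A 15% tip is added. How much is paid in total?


Calculate the tip:
15% of $15 = $2.25
Add tip to meal cost:
$15 + $2.25 = $17.25

$17.25


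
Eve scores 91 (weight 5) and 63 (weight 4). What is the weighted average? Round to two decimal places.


Weighted sum:
5 x 91 + 4 x 63 = 707
Total weight:
5 + 4 = 9
Weighted average:
707 / 9 = 78.5555... ≈ 78.56

78.56


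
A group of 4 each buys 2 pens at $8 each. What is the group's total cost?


Cost per person:
2 x $8 = $16
Group total:
4 x $16 = $64

$64


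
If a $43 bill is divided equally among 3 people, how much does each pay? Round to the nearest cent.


Total bill: $43
Number of people: 3
Each pays: $43 / 3 = $14.3333... ≈ $14.33

$14.33


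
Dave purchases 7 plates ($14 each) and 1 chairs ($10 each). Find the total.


Cost of plates:
7 x $14 = $98
Cost of chairs:
1 x $10 = $10
Add both:
$98 + $10 = $108

$108


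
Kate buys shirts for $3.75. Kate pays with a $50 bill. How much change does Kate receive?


Start with the amount paid:
$50
Subtract the price:
$50 - $3.75 = $46.25

$46.25


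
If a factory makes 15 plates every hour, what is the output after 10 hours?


Production rate: 15 plates per hour
Time: 10 hours
Total: 15 x 10 = 150 plates

150 plates


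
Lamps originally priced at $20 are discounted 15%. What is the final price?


Calculate the discount amount:
15% of $20 = $3
Subtract from original:
$20 - $3 = $17

$17


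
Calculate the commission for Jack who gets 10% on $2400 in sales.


Convert rate to decimal:
10% = 0.1
Multiply by sales:
$2400 x 0.1 = $240

$240


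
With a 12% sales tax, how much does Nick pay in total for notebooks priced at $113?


Calculate the tax:
12% of $113 = $13.56
Add tax to price:
$113 + $13.56 = $126.56

$126.56


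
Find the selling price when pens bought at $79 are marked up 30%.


Calculate the markup amount:
30% of $79 = $23.70
Add to cost:
$79 + $23.70 = $102.70

$102.70


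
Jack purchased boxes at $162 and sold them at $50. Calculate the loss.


Selling price = $50
Cost price = $162
Loss = cost price - selling price:
Loss = $162 - $50 = $112

$112


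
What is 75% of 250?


Convert percentage to decimal:
75% = 0.75
Multiply:
250 x 0.75 = 187.5

187.5


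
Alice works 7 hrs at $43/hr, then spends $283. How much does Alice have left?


Calculate earnings:
7 x $43 = $301
Subtract spending:
$301 - $283 = $18

$18


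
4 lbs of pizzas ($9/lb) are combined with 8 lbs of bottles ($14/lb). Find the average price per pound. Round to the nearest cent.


Cost of pizzas:
4 x $9 = $36
Cost of bottles:
8 x $14 = $112
Total cost: $36 + $112 = $148
Total weight: 12 lbs
Average: $148 / 12 = $12.3333... ≈ $12.33/lb

$12.33/lb


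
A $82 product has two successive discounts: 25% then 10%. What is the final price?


First discount:
25% of $82 = $20.50
Price after first discount:
$82 - $20.50 = $61.50
Second discount:
10% of $61.50 = $6.15
Final price:
$61.50 - $6.15 = $55.35

$55.35


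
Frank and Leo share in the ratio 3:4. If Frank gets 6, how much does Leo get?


Find the multiplier:
6 / 3 = 2
Apply to Leo's share:
4 x 2 = 8

8


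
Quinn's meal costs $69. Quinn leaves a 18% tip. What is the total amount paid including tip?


Calculate the tip:
18% of $69 = $12.42
Add tip to meal cost:
$69 + $12.42 = $81.42

$81.42


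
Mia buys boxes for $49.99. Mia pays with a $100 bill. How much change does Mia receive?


Start with the amount paid:
$100
Subtract the price:
$100 - $49.99 = $50.01

$50.01


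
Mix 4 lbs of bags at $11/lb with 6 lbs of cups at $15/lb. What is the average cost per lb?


Cost of bags:
4 x $11 = $44
Cost of cups:
6 x $15 = $90
Total cost: $44 + $90 = $134
Total weight: 10 lbs
Average: $134 / 10 = $13.40/lb

$13.40/lb


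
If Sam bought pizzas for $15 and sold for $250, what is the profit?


Selling price = $250
Cost price = $15
Profit = selling price - cost price:
Profit = $250 - $15 = $235

$235


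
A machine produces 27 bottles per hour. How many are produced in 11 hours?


Production rate: 27 bottles per hour
Time: 11 hours
Total: 27 x 11 = 297 bottles

297 bottles


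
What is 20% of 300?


Convert percentage to decimal:
20% = 0.2
Multiply:
300 x 0.2 = 60

60


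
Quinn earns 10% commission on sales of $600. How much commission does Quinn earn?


Convert rate to decimal:
10% = 0.1
Multiply by sales:
$600 x 0.1 = $60

$60


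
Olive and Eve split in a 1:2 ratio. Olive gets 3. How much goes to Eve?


Find the multiplier:
3 / 1 = 3
Apply to Eve's share:
2 x 3 = 6

6


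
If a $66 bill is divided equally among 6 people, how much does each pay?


Total bill: $66
Number of people: 6
Each pays: $66 / 6 = $11

$11


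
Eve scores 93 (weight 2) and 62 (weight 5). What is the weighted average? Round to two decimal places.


Weighted sum:
2 x 93 + 5 x 62 = 496
Total weight:
2 + 5 = 7
Weighted average:
496 / 7 = 70.8571... ≈ 70.86

70.86


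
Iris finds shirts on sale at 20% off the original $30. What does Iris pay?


Calculate the discount amount:
20% of $30 = $6
Subtract from original:
$30 - $6 = $24

$24


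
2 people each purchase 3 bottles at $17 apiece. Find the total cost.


Cost per person:
3 x $17 = $51
Group total:
2 x $51 = $102

$102


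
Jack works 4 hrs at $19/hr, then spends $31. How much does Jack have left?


Calculate earnings:
4 x $19 = $76
Subtract spending:
$76 - $31 = $45

$45


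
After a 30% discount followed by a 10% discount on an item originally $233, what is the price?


First discount:
30% of $233 = $69.90
Price after first discount:
$233 - $69.90 = $163.10
Second discount:
10% of $163.10 = $16.31
Final price:
$163.10 - $16.31 = $146.79

$146.79


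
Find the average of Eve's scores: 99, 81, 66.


Add the scores:
99 + 81 + 66 = 246
Divide by the number of tests:
246 / 3 = 82

82


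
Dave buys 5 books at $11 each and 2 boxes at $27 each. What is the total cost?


Cost of books:
5 x $11 = $55
Cost of boxes:
2 x $27 = $54
Add both:
$55 + $54 = $109

$109


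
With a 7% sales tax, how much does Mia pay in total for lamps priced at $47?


Calculate the tax:
7% of $47 = $3.29
Add tax to price:
$47 + $3.29 = $50.29

$50.29


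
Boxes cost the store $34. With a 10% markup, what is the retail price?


Calculate the markup amount:
10% of $34 = $3.40
Add to cost:
$34 + $3.40 = $37.40

$37.40


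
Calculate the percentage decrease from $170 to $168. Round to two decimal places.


Find the absolute change:
|168 - 170| = 2
Divide by original and multiply by 100:
2 / 170 x 100 = 1.1764...% ≈ 1.18%

1.18%


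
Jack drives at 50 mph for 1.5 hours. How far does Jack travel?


Use the formula: distance = speed x time
Speed = 50 mph, Time = 1.5 hours
50 x 1.5 = 75 miles

75 miles


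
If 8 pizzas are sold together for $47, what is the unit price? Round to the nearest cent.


Total cost: $47
Number of items: 8
Unit price: $47 / 8 = $5.875 ≈ $5.88

$5.88


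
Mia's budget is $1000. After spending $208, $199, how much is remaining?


Add up expenses:
$208 + $199 = $407
Subtract from budget:
$1000 - $407 = $593

$593


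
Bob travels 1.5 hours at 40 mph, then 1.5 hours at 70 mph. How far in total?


Leg 1 distance:
40 x 1.5 = 60 miles
Leg 2 distance:
70 x 1.5 = 105 miles
Total distance:
60 + 105 = 165 miles

165 miles


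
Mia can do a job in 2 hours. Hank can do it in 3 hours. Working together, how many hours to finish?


Mia's rate: 1/2 of the job per hour
Hank's rate: 1/3 of the job per hour
Combined rate: 1/2 + 1/3 = 5/6 per hour
Time = 1 / (5/6) = 6/5 = 1.2 hours

1.2 hours


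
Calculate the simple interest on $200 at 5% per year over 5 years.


Use the formula I = P x R x T / 100
P x R x T = 200 x 5 x 5 = 5000
I = 5000 / 100 = $50

$50


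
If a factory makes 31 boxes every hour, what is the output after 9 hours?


Production rate: 31 boxes per hour
Time: 9 hours
Total: 31 x 9 = 279 boxes

279 boxes


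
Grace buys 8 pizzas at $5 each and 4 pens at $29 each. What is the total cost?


Cost of pizzas:
8 x $5 = $40
Cost of pens:
4 x $29 = $116
Add both:
$40 + $116 = $156

$156


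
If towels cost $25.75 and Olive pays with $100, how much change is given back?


Start with the amount paid:
$100
Subtract the price:
$100 - $25.75 = $74.25

$74.25


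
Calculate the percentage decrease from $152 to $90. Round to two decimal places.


Find the absolute change:
|90 - 152| = 62
Divide by original and multiply by 100:
62 / 152 x 100 = 40.7894...% ≈ 40.79%

40.79%


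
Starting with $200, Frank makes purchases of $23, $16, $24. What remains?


Add up expenses:
$23 + $16 + $24 = $63
Subtract from budget:
$200 - $63 = $137

$137


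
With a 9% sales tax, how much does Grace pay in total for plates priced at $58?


Calculate the tax:
9% of $58 = $5.22
Add tax to price:
$58 + $5.22 = $63.22

$63.22


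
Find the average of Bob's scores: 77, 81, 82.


Add the scores:
77 + 81 + 82 = 240
Divide by the number of tests:
240 / 3 = 80

80


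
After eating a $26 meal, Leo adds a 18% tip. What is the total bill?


Calculate the tip:
18% of $26 = $4.68
Add tip to meal cost:
$26 + $4.68 = $30.68

$30.68


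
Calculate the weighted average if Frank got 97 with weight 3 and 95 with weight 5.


Weighted sum:
3 x 97 + 5 x 95 = 766
Total weight:
3 + 5 = 8
Weighted average:
766 / 8 = 95.75

95.75


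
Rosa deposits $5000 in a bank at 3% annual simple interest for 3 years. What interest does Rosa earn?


Use the formula I = P x R x T / 100
P x R x T = 5000 x 3 x 3 = 45000
I = 45000 / 100 = $450

$450


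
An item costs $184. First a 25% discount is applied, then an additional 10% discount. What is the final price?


First discount:
25% of $184 = $46
Price after first discount:
$184 - $46 = $138
Second discount:
10% of $138 = $13.80
Final price:
$138 - $13.80 = $124.20

$124.20


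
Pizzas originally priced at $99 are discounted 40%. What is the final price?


Calculate the discount amount:
40% of $99 = $39.60
Subtract from original:
$99 - $39.60 = $59.40

$59.40


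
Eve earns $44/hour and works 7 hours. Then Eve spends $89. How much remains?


Calculate earnings:
7 x $44 = $308
Subtract spending:
$308 - $89 = $219

$219


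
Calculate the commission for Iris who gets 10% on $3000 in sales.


Convert rate to decimal:
10% = 0.1
Multiply by sales:
$3000 x 0.1 = $300

$300


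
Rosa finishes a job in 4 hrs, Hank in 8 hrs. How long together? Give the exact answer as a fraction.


Rosa's rate: 1/4 of the job per hour
Hank's rate: 1/8 of the job per hour
Combined rate: 1/4 + 1/8 = 3/8 per hour
Time = 1 / (3/8) = 8/3 hours (≈ 2.67 hours)

8/3 hours


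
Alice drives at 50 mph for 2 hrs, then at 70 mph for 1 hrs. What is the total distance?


Leg 1 distance:
50 x 2 = 100 miles
Leg 2 distance:
70 x 1 = 70 miles
Total distance:
100 + 70 = 170 miles

170 miles


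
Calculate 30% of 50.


Convert percentage to decimal:
30% = 0.3
Multiply:
50 x 0.3 = 15

15


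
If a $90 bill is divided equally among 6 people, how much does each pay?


Total bill: $90
Number of people: 6
Each pays: $90 / 6 = $15

$15


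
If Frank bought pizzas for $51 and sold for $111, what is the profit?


Selling price = $111
Cost price = $51
Profit = selling price - cost price:
Profit = $111 - $51 = $60

$60


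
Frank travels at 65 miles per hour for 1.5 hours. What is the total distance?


Use the formula: distance = speed x time
Speed = 65 mph, Time = 1.5 hours
65 x 1.5 = 97.5 miles

97.5 miles


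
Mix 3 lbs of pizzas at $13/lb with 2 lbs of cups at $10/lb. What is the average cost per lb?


Cost of pizzas:
3 x $13 = $39
Cost of cups:
2 x $10 = $20
Total cost: $39 + $20 = $59
Total weight: 5 lbs
Average: $59 / 5 = $11.80/lb

$11.80/lb


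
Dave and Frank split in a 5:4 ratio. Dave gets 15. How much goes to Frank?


Find the multiplier:
15 / 5 = 3
Apply to Frank's share:
4 x 3 = 12

12


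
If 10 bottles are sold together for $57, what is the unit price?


Total cost: $57
Number of items: 10
Unit price: $57 / 10 = $5.70

$5.70


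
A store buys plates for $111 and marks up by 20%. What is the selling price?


Calculate the markup amount:
20% of $111 = $22.20
Add to cost:
$111 + $22.20 = $133.20

$133.20


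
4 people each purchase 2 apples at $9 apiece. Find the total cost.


Cost per person:
2 x $9 = $18
Group total:
4 x $18 = $72

$72


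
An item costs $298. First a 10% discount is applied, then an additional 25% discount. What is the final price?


First discount:
10% of $298 = $29.80
Price after first discount:
$298 - $29.80 = $268.20
Second discount:
25% of $268.20 = $67.05
Final price:
$268.20 - $67.05 = $201.15

$201.15


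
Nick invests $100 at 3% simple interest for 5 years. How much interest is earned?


Use the formula I = P x R x T / 100
P x R x T = 100 x 3 x 5 = 1500
I = 1500 / 100 = $15

$15


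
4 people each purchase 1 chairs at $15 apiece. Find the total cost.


Cost per person:
1 x $15 = $15
Group total:
4 x $15 = $60

$60


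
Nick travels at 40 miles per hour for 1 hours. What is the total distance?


Use the formula: distance = speed x time
Speed = 40 mph, Time = 1 hours
40 x 1 = 40 miles

40 miles


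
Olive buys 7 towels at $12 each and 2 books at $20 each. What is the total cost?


Cost of towels:
7 x $12 = $84
Cost of books:
2 x $20 = $40
Add both:
$84 + $40 = $124

$124


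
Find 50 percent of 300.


Convert percentage to decimal:
50% = 0.5
Multiply:
300 x 0.5 = 150

150


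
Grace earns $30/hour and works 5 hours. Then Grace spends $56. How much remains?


Calculate earnings:
5 x $30 = $150
Subtract spending:
$150 - $56 = $94

$94


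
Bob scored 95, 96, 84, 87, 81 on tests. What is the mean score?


Add the scores:
95 + 96 + 84 + 87 + 81 = 443
Divide by the number of tests:
443 / 5 = 88.6

88.6


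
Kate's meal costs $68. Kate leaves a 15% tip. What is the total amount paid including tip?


Calculate the tip:
15% of $68 = $10.20
Add tip to meal cost:
$68 + $10.20 = $78.20

$78.20


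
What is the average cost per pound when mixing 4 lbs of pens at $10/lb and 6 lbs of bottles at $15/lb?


Cost of pens:
4 x $10 = $40
Cost of bottles:
6 x $15 = $90
Total cost: $40 + $90 = $130
Total weight: 10 lbs
Average: $130 / 10 = $13/lb

$13/lb


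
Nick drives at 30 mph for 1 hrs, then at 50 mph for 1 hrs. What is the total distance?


Leg 1 distance:
30 x 1 = 30 miles
Leg 2 distance:
50 x 1 = 50 miles
Total distance:
30 + 50 = 80 miles

80 miles


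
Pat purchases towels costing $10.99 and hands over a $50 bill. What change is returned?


Start with the amount paid:
$50
Subtract the price:
$50 - $10.99 = $39.01

$39.01


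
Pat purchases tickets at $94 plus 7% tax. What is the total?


Calculate the tax:
7% of $94 = $6.58
Add tax to price:
$94 + $6.58 = $100.58

$100.58


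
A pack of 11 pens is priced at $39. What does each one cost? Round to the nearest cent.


Total cost: $39
Number of items: 11
Unit price: $39 / 11 = $3.5454... ≈ $3.55

$3.55


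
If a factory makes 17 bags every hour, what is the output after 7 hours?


Production rate: 17 bags per hour
Time: 7 hours
Total: 17 x 7 = 119 bags

119 bags


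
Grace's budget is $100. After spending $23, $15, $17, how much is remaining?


Add up expenses:
$23 + $15 + $17 = $55
Subtract from budget:
$100 - $55 = $45

$45


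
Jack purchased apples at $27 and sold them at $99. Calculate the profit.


Selling price = $99
Cost price = $27
Profit = selling price - cost price:
Profit = $99 - $27 = $72

$72


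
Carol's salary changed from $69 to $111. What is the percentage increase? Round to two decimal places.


Find the absolute change:
|111 - 69| = 42
Divide by original and multiply by 100:
42 / 69 x 100 = 60.8695...% ≈ 60.87%

60.87%


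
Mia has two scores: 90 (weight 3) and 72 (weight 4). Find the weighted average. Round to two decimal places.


Weighted sum:
3 x 90 + 4 x 72 = 558
Total weight:
3 + 4 = 7
Weighted average:
558 / 7 = 79.7142... ≈ 79.71

79.71


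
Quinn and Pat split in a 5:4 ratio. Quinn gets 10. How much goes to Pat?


Find the multiplier:
10 / 5 = 2
Apply to Pat's share:
4 x 2 = 8

8


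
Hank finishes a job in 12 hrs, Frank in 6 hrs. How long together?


Hank's rate: 1/12 of the job per hour
Frank's rate: 1/6 of the job per hour
Combined rate: 1/12 + 1/6 = 1/4 per hour
Time = 1 / (1/4) = 4 hours

4 hours


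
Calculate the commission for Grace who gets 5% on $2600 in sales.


Convert rate to decimal:
5% = 0.05
Multiply by sales:
$2600 x 0.05 = $130

$130


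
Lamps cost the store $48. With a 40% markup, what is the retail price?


Calculate the markup amount:
40% of $48 = $19.20
Add to cost:
$48 + $19.20 = $67.20

$67.20


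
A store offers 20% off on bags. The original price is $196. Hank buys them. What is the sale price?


Calculate the discount amount:
20% of $196 = $39.20
Subtract from original:
$196 - $39.20 = $156.80

$156.80


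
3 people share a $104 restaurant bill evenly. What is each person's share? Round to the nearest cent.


Total bill: $104
Number of people: 3
Each pays: $104 / 3 = $34.6666... ≈ $34.67

$34.67


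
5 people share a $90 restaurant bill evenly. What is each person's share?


Total bill: $90
Number of people: 5
Each pays: $90 / 5 = $18

$18


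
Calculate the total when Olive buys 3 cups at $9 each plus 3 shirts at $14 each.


Cost of cups:
3 x $9 = $27
Cost of shirts:
3 x $14 = $42
Add both:
$27 + $42 = $69

$69


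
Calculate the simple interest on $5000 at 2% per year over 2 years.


Use the formula I = P x R x T / 100
P x R x T = 5000 x 2 x 2 = 20000
I = 20000 / 100 = $200

$200


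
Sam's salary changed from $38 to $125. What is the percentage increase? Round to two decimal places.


Find the absolute change:
|125 - 38| = 87
Divide by original and multiply by 100:
87 / 38 x 100 = 228.9473...% ≈ 228.95%

228.95%


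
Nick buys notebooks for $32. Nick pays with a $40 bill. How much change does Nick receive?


Start with the amount paid:
$40
Subtract the price:
$40 - $32 = $8

$8


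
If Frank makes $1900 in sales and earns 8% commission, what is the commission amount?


Convert rate to decimal:
8% = 0.08
Multiply by sales:
$1900 x 0.08 = $152

$152


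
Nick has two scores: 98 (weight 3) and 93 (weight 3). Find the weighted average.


Weighted sum:
3 x 98 + 3 x 93 = 573
Total weight:
3 + 3 = 6
Weighted average:
573 / 6 = 95.5

95.5


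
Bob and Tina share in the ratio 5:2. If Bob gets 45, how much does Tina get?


Find the multiplier:
45 / 5 = 9
Apply to Tina's share:
2 x 9 = 18

18


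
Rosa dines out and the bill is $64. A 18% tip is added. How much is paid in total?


Calculate the tip:
18% of $64 = $11.52
Add tip to meal cost:
$64 + $11.52 = $75.52

$75.52


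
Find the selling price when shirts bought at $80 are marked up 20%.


Calculate the markup amount:
20% of $80 = $16
Add to cost:
$80 + $16 = $96

$96


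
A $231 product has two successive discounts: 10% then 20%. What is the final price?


First discount:
10% of $231 = $23.10
Price after first discount:
$231 - $23.10 = $207.90
Second discount:
20% of $207.90 = $41.58
Final price:
$207.90 - $41.58 = $166.32

$166.32


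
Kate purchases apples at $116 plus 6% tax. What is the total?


Calculate the tax:
6% of $116 = $6.96
Add tax to price:
$116 + $6.96 = $122.96

$122.96


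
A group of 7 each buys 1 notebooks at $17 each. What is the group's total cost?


Cost per person:
1 x $17 = $17
Group total:
7 x $17 = $119

$119


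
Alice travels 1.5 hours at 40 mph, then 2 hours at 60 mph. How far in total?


Leg 1 distance:
40 x 1.5 = 60 miles
Leg 2 distance:
60 x 2 = 120 miles
Total distance:
60 + 120 = 180 miles

180 miles


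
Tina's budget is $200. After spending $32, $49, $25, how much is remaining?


Add up expenses:
$32 + $49 + $25 = $106
Subtract from budget:
$200 - $106 = $94

$94


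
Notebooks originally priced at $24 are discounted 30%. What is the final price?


Calculate the discount amount:
30% of $24 = $7.20
Subtract from original:
$24 - $7.20 = $16.80

$16.80


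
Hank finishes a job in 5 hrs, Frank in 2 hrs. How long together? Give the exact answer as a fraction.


Hank's rate: 1/5 of the job per hour
Frank's rate: 1/2 of the job per hour
Combined rate: 1/5 + 1/2 = 7/10 per hour
Time = 1 / (7/10) = 10/7 hours (≈ 1.43 hours)

10/7 hours


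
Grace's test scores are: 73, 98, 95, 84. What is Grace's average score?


Add the scores:
73 + 98 + 95 + 84 = 350
Divide by the number of tests:
350 / 4 = 87.5

87.5


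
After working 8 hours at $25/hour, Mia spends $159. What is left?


Calculate earnings:
8 x $25 = $200
Subtract spending:
$200 - $159 = $41

$41


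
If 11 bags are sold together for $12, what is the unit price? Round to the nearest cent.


Total cost: $12
Number of items: 11
Unit price: $12 / 11 = $1.0909... ≈ $1.09

$1.09


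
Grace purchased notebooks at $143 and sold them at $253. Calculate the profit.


Selling price = $253
Cost price = $143
Profit = selling price - cost price:
Profit = $253 - $143 = $110

$110


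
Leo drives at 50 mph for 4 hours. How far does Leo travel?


Use the formula: distance = speed x time
Speed = 50 mph, Time = 4 hours
50 x 4 = 200 miles

200 miles


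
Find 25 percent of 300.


Convert percentage to decimal:
25% = 0.25
Multiply:
300 x 0.25 = 75

75


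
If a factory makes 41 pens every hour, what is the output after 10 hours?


Production rate: 41 pens per hour
Time: 10 hours
Total: 41 x 10 = 410 pens

410 pens


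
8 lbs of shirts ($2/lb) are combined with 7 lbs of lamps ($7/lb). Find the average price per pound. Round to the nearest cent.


Cost of shirts:
8 x $2 = $16
Cost of lamps:
7 x $7 = $49
Total cost: $16 + $49 = $65
Total weight: 15 lbs
Average: $65 / 15 = $4.3333... ≈ $4.33/lb

$4.33/lb


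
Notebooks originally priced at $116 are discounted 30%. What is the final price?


Calculate the discount amount:
30% of $116 = $34.80
Subtract from original:
$116 - $34.80 = $81.20

$81.20


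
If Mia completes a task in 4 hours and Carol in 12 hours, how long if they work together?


Mia's rate: 1/4 of the job per hour
Carol's rate: 1/12 of the job per hour
Combined rate: 1/4 + 1/12 = 1/3 per hour
Time = 1 / (1/3) = 3 hours

3 hours


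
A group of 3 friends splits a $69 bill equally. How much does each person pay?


Total bill: $69
Number of people: 3
Each pays: $69 / 3 = $23

$23


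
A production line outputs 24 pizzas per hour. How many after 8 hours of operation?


Production rate: 24 pizzas per hour
Time: 8 hours
Total: 24 x 8 = 192 pizzas

192 pizzas


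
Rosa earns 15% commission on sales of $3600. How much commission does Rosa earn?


Convert rate to decimal:
15% = 0.15
Multiply by sales:
$3600 x 0.15 = $540

$540


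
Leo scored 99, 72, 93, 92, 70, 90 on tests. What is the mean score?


Add the scores:
99 + 72 + 93 + 92 + 70 + 90 = 516
Divide by the number of tests:
516 / 6 = 86

86


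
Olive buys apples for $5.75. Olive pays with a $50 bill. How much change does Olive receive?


Start with the amount paid:
$50
Subtract the price:
$50 - $5.75 = $44.25

$44.25


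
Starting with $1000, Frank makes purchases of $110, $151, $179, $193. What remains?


Add up expenses:
$110 + $151 + $179 + $193 = $633
Subtract from budget:
$1000 - $633 = $367

$367


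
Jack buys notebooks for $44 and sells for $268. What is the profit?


Selling price = $268
Cost price = $44
Profit = selling price - cost price:
Profit = $268 - $44 = $224

$224


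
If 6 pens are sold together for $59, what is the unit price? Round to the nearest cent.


Total cost: $59
Number of items: 6
Unit price: $59 / 6 = $9.8333... ≈ $9.83

$9.83


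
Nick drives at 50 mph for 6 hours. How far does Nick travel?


Use the formula: distance = speed x time
Speed = 50 mph, Time = 6 hours
50 x 6 = 300 miles

300 miles


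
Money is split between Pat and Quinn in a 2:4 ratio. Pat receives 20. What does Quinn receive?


Find the multiplier:
20 / 2 = 10
Apply to Quinn's share:
4 x 10 = 40

40


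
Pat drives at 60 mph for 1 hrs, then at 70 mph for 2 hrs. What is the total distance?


Leg 1 distance:
60 x 1 = 60 miles
Leg 2 distance:
70 x 2 = 140 miles
Total distance:
60 + 140 = 200 miles

200 miles


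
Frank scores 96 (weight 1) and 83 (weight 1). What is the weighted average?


Weighted sum:
1 x 96 + 1 x 83 = 179
Total weight:
1 + 1 = 2
Weighted average:
179 / 2 = 89.5

89.5


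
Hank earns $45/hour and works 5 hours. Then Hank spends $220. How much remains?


Calculate earnings:
5 x $45 = $225
Subtract spending:
$225 - $220 = $5

$5


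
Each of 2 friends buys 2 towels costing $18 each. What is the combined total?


Cost per person:
2 x $18 = $36
Group total:
2 x $36 = $72

$72


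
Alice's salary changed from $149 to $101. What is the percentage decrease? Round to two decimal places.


Find the absolute change:
|101 - 149| = 48
Divide by original and multiply by 100:
48 / 149 x 100 = 32.2147...% ≈ 32.21%

32.21%


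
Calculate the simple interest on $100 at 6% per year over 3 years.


Use the formula I = P x R x T / 100
P x R x T = 100 x 6 x 3 = 1800
I = 1800 / 100 = $18

$18


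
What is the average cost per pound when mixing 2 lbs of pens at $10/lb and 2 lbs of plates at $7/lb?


Cost of pens:
2 x $10 = $20
Cost of plates:
2 x $7 = $14
Total cost: $20 + $14 = $34
Total weight: 4 lbs
Average: $34 / 4 = $8.50/lb

$8.50/lb


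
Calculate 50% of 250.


Convert percentage to decimal:
50% = 0.5
Multiply:
250 x 0.5 = 125

125


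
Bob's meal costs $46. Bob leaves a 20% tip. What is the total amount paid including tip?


Calculate the tip:
20% of $46 = $9.20
Add tip to meal cost:
$46 + $9.20 = $55.20

$55.20


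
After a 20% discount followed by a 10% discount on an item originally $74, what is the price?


First discount:
20% of $74 = $14.80
Price after first discount:
$74 - $14.80 = $59.20
Second discount:
10% of $59.20 = $5.92
Final price:
$59.20 - $5.92 = $53.28

$53.28


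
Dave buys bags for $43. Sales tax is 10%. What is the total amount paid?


Calculate the tax:
10% of $43 = $4.30
Add tax to price:
$43 + $4.30 = $47.30

$47.30


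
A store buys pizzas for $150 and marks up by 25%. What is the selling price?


Calculate the markup amount:
25% of $150 = $37.50
Add to cost:
$150 + $37.50 = $187.50

$187.50


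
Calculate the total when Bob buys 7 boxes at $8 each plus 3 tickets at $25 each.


Cost of boxes:
7 x $8 = $56
Cost of tickets:
3 x $25 = $75
Add both:
$56 + $75 = $131

$131


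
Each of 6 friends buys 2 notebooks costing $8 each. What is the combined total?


Cost per person:
2 x $8 = $16
Group total:
6 x $16 = $96

$96


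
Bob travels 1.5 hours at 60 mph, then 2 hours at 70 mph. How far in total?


Leg 1 distance:
60 x 1.5 = 90 miles
Leg 2 distance:
70 x 2 = 140 miles
Total distance:
90 + 140 = 230 miles

230 miles


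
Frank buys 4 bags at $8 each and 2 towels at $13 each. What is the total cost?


Cost of bags:
4 x $8 = $32
Cost of towels:
2 x $13 = $26
Add both:
$32 + $26 = $58

$58


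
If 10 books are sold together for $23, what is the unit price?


Total cost: $23
Number of items: 10
Unit price: $23 / 10 = $2.30

$2.30


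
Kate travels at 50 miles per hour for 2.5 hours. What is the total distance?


Use the formula: distance = speed x time
Speed = 50 mph, Time = 2.5 hours
50 x 2.5 = 125 miles

125 miles


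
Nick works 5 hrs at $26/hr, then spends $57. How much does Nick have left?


Calculate earnings:
5 x $26 = $130
Subtract spending:
$130 - $57 = $73

$73


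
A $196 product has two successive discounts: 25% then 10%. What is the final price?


First discount:
25% of $196 = $49
Price after first discount:
$196 - $49 = $147
Second discount:
10% of $147 = $14.70
Final price:
$147 - $14.70 = $132.30

$132.30


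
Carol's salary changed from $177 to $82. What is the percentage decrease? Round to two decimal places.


Find the absolute change:
|82 - 177| = 95
Divide by original and multiply by 100:
95 / 177 x 100 = 53.6723...% ≈ 53.67%

53.67%


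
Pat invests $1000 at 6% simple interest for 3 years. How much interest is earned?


Use the formula I = P x R x T / 100
P x R x T = 1000 x 6 x 3 = 18000
I = 18000 / 100 = $180

$180


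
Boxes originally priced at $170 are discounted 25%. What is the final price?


Calculate the discount amount:
25% of $170 = $42.50
Subtract from original:
$170 - $42.50 = $127.50

$127.50


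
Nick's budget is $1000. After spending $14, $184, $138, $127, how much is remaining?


Add up expenses:
$14 + $184 + $138 + $127 = $463
Subtract from budget:
$1000 - $463 = $537

$537


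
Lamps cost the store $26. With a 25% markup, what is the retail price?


Calculate the markup amount:
25% of $26 = $6.50
Add to cost:
$26 + $6.50 = $32.50

$32.50


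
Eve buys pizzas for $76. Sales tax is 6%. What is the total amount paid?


Calculate the tax:
6% of $76 = $4.56
Add tax to price:
$76 + $4.56 = $80.56

$80.56


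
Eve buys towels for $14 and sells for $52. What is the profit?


Selling price = $52
Cost price = $14
Profit = selling price - cost price:
Profit = $52 - $14 = $38

$38


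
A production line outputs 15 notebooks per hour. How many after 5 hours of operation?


Production rate: 15 notebooks per hour
Time: 5 hours
Total: 15 x 5 = 75 notebooks

75 notebooks


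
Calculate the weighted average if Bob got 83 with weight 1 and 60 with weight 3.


Weighted sum:
1 x 83 + 3 x 60 = 263
Total weight:
1 + 3 = 4
Weighted average:
263 / 4 = 65.75

65.75


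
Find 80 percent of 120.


Convert percentage to decimal:
80% = 0.8
Multiply:
120 x 0.8 = 96

96


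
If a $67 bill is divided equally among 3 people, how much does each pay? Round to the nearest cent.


Total bill: $67
Number of people: 3
Each pays: $67 / 3 = $22.3333... ≈ $22.33

$22.33


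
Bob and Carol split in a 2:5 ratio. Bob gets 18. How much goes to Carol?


Find the multiplier:
18 / 2 = 9
Apply to Carol's share:
5 x 9 = 45

45


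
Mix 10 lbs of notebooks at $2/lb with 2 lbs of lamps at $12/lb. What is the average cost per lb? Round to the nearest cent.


Cost of notebooks:
10 x $2 = $20
Cost of lamps:
2 x $12 = $24
Total cost: $20 + $24 = $44
Total weight: 12 lbs
Average: $44 / 12 = $3.6666... ≈ $3.67/lb

$3.67/lb


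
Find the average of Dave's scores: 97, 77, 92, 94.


Add the scores:
97 + 77 + 92 + 94 = 360
Divide by the number of tests:
360 / 4 = 90

90


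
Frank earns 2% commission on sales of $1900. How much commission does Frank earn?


Convert rate to decimal:
2% = 0.02
Multiply by sales:
$1900 x 0.02 = $38

$38


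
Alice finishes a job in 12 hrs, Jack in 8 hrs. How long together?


Alice's rate: 1/12 of the job per hour
Jack's rate: 1/8 of the job per hour
Combined rate: 1/12 + 1/8 = 5/24 per hour
Time = 1 / (5/24) = 24/5 = 4.8 hours

4.8 hours


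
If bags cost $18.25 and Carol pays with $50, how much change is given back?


Start with the amount paid:
$50
Subtract the price:
$50 - $18.25 = $31.75

$31.75


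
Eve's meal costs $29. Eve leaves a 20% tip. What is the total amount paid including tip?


Calculate the tip:
20% of $29 = $5.80
Add tip to meal cost:
$29 + $5.80 = $34.80

$34.80


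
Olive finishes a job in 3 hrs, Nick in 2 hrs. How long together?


Olive's rate: 1/3 of the job per hour
Nick's rate: 1/2 of the job per hour
Combined rate: 1/3 + 1/2 = 5/6 per hour
Time = 1 / (5/6) = 6/5 = 1.2 hours

1.2 hours


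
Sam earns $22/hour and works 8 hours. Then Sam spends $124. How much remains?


Calculate earnings:
8 x $22 = $176
Subtract spending:
$176 - $124 = $52

$52


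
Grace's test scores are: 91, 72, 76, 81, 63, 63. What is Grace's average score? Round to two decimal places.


Add the scores:
91 + 72 + 76 + 81 + 63 + 63 = 446
Divide by the number of tests:
446 / 6 = 74.3333... ≈ 74.33

74.33


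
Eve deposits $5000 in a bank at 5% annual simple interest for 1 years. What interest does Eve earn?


Use the formula I = P x R x T / 100
P x R x T = 5000 x 5 x 1 = 25000
I = 25000 / 100 = $250

$250


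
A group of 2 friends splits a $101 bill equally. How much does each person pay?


Total bill: $101
Number of people: 2
Each pays: $101 / 2 = $50.50

$50.50


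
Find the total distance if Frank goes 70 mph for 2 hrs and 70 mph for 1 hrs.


Leg 1 distance:
70 x 2 = 140 miles
Leg 2 distance:
70 x 1 = 70 miles
Total distance:
140 + 70 = 210 miles

210 miles


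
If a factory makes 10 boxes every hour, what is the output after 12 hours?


Production rate: 10 boxes per hour
Time: 12 hours
Total: 10 x 12 = 120 boxes

120 boxes


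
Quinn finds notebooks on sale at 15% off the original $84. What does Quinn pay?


Calculate the discount amount:
15% of $84 = $12.60
Subtract from original:
$84 - $12.60 = $71.40

$71.40


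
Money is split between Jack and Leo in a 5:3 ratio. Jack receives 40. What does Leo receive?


Find the multiplier:
40 / 5 = 8
Apply to Leo's share:
3 x 8 = 24

24


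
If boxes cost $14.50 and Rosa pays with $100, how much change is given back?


Start with the amount paid:
$100
Subtract the price:
$100 - $14.50 = $85.50

$85.50


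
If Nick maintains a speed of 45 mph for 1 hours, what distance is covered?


Use the formula: distance = speed x time
Speed = 45 mph, Time = 1 hours
45 x 1 = 45 miles

45 miles


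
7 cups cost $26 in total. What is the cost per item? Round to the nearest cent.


Total cost: $26
Number of items: 7
Unit price: $26 / 7 = $3.7142... ≈ $3.71

$3.71


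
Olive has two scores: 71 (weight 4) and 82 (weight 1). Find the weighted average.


Weighted sum:
4 x 71 + 1 x 82 = 366
Total weight:
4 + 1 = 5
Weighted average:
366 / 5 = 73.2

73.2


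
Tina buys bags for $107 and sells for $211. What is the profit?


Selling price = $211
Cost price = $107
Profit = selling price - cost price:
Profit = $211 - $107 = $104

$104


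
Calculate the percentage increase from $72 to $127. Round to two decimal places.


Find the absolute change:
|127 - 72| = 55
Divide by original and multiply by 100:
55 / 72 x 100 = 76.3888...% ≈ 76.39%

76.39%


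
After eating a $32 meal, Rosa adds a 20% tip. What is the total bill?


Calculate the tip:
20% of $32 = $6.40
Add tip to meal cost:
$32 + $6.40 = $38.40

$38.40


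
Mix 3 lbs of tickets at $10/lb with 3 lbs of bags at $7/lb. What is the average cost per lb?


Cost of tickets:
3 x $10 = $30
Cost of bags:
3 x $7 = $21
Total cost: $30 + $21 = $51
Total weight: 6 lbs
Average: $51 / 6 = $8.50/lb

$8.50/lb


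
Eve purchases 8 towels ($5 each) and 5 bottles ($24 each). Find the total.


Cost of towels:
8 x $5 = $40
Cost of bottles:
5 x $24 = $120
Add both:
$40 + $120 = $160

$160


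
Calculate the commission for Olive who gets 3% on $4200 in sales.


Convert rate to decimal:
3% = 0.03
Multiply by sales:
$4200 x 0.03 = $126

$126


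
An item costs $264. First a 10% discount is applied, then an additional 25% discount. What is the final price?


First discount:
10% of $264 = $26.40
Price after first discount:
$264 - $26.40 = $237.60
Second discount:
25% of $237.60 = $59.40
Final price:
$237.60 - $59.40 = $178.20

$178.20


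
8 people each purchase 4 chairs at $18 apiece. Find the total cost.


Cost per person:
4 x $18 = $72
Group total:
8 x $72 = $576

$576


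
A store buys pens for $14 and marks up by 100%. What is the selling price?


Calculate the markup amount:
100% of $14 = $14
Add to cost:
$14 + $14 = $28

$28


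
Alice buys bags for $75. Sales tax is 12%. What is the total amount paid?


Calculate the tax:
12% of $75 = $9
Add tax to price:
$75 + $9 = $84

$84


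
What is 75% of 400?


Convert percentage to decimal:
75% = 0.75
Multiply:
400 x 0.75 = 300

300


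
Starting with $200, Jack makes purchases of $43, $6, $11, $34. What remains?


Add up expenses:
$43 + $6 + $11 + $34 = $94
Subtract from budget:
$200 - $94 = $106

$106


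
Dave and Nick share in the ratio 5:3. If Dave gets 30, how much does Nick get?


Find the multiplier:
30 / 5 = 6
Apply to Nick's share:
3 x 6 = 18

18


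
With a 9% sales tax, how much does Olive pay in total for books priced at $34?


Calculate the tax:
9% of $34 = $3.06
Add tax to price:
$34 + $3.06 = $37.06

$37.06


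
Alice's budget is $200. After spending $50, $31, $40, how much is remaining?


Add up expenses:
$50 + $31 + $40 = $121
Subtract from budget:
$200 - $121 = $79

$79


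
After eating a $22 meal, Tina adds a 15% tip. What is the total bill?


Calculate the tip:
15% of $22 = $3.30
Add tip to meal cost:
$22 + $3.30 = $25.30

$25.30


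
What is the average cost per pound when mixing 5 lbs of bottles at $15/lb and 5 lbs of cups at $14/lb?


Cost of bottles:
5 x $15 = $75
Cost of cups:
5 x $14 = $70
Total cost: $75 + $70 = $145
Total weight: 10 lbs
Average: $145 / 10 = $14.50/lb

$14.50/lb


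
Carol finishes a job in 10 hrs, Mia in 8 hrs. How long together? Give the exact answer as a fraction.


Carol's rate: 1/10 of the job per hour
Mia's rate: 1/8 of the job per hour
Combined rate: 1/10 + 1/8 = 9/40 per hour
Time = 1 / (9/40) = 40/9 hours (≈ 4.44 hours)

40/9 hours


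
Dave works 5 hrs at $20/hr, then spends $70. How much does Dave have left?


Calculate earnings:
5 x $20 = $100
Subtract spending:
$100 - $70 = $30

$30


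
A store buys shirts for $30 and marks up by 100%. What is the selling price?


Calculate the markup amount:
100% of $30 = $30
Add to cost:
$30 + $30 = $60

$60


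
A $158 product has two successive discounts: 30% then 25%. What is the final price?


First discount:
30% of $158 = $47.40
Price after first discount:
$158 - $47.40 = $110.60
Second discount:
25% of $110.60 = $27.65
Final price:
$110.60 - $27.65 = $82.95

$82.95
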